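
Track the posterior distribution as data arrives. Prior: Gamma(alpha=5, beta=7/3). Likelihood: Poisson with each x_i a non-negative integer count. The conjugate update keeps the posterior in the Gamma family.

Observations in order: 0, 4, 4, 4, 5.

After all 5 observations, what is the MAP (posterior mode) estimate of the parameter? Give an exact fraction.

obs 1: x=0 → posterior Gamma(5, 10/3)
obs 2: x=4 → posterior Gamma(9, 13/3)
obs 3: x=4 → posterior Gamma(13, 16/3)
obs 4: x=4 → posterior Gamma(17, 19/3)
obs 5: x=5 → posterior Gamma(22, 22/3)

63/22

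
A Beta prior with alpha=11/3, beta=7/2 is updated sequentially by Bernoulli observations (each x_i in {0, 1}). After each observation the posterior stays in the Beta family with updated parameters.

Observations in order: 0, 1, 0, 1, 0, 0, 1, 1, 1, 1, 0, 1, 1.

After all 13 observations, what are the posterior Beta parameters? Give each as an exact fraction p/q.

alpha=35/3, beta=17/2

obs 1: x=0 → posterior Beta(11/3, 9/2)
obs 2: x=1 → posterior Beta(14/3, 9/2)
obs 3: x=0 → posterior Beta(14/3, 11/2)
obs 4: x=1 → posterior Beta(17/3, 11/2)
obs 5: x=0 → posterior Beta(17/3, 13/2)
obs 6: x=0 → posterior Beta(17/3, 15/2)
obs 7: x=1 → posterior Beta(20/3, 15/2)
obs 8: x=1 → posterior Beta(23/3, 15/2)
obs 9: x=1 → posterior Beta(26/3, 15/2)
obs 10: x=1 → posterior Beta(29/3, 15/2)
obs 11: x=0 → posterior Beta(29/3, 17/2)
obs 12: x=1 → posterior Beta(32/3, 17/2)
obs 13: x=1 → posterior Beta(35/3, 17/2)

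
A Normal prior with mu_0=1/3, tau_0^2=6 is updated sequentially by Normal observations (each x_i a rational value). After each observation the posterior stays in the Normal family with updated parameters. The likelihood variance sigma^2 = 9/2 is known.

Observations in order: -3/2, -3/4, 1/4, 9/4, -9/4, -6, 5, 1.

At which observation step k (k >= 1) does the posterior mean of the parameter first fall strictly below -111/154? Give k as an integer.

k = 2

obs 1: x=-3/2 → posterior Normal(-5/7, 18/7)
obs 2: x=-3/4 → posterior Normal(-8/11, 18/11)
obs 3: x=1/4 → posterior Normal(-7/15, 6/5)
obs 4: x=9/4 → posterior Normal(2/19, 18/19)
obs 5: x=-9/4 → posterior Normal(-7/23, 18/23)
obs 6: x=-6 → posterior Normal(-31/27, 2/3)
obs 7: x=5 → posterior Normal(-11/31, 18/31)
obs 8: x=1 → posterior Normal(-1/5, 18/35)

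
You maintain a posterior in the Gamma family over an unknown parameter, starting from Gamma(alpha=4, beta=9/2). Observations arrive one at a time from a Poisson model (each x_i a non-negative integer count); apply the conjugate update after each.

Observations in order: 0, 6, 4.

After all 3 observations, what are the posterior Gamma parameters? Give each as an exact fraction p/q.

alpha=14, beta=15/2

obs 1: x=0 → posterior Gamma(4, 11/2)
obs 2: x=6 → posterior Gamma(10, 13/2)
obs 3: x=4 → posterior Gamma(14, 15/2)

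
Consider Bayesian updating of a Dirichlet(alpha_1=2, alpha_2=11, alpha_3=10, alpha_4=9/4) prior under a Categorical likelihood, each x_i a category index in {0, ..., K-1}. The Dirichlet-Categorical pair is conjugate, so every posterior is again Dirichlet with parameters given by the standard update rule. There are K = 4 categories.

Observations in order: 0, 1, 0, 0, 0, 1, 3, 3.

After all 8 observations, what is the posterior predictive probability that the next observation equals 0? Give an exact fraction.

24/133

obs 1: x=0 → posterior Dirichlet(3, 11, 10, 9/4)
obs 2: x=1 → posterior Dirichlet(3, 12, 10, 9/4)
obs 3: x=0 → posterior Dirichlet(4, 12, 10, 9/4)
obs 4: x=0 → posterior Dirichlet(5, 12, 10, 9/4)
obs 5: x=0 → posterior Dirichlet(6, 12, 10, 9/4)
obs 6: x=1 → posterior Dirichlet(6, 13, 10, 9/4)
obs 7: x=3 → posterior Dirichlet(6, 13, 10, 13/4)
obs 8: x=3 → posterior Dirichlet(6, 13, 10, 17/4)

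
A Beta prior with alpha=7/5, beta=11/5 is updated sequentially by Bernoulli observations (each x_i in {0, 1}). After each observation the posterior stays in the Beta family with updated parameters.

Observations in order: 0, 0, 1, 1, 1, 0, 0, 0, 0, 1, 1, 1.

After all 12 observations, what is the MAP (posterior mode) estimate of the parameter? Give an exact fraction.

obs 1: x=0 → posterior Beta(7/5, 16/5)
obs 2: x=0 → posterior Beta(7/5, 21/5)
obs 3: x=1 → posterior Beta(12/5, 21/5)
obs 4: x=1 → posterior Beta(17/5, 21/5)
obs 5: x=1 → posterior Beta(22/5, 21/5)
obs 6: x=0 → posterior Beta(22/5, 26/5)
obs 7: x=0 → posterior Beta(22/5, 31/5)
obs 8: x=0 → posterior Beta(22/5, 36/5)
obs 9: x=0 → posterior Beta(22/5, 41/5)
obs 10: x=1 → posterior Beta(27/5, 41/5)
obs 11: x=1 → posterior Beta(32/5, 41/5)
obs 12: x=1 → posterior Beta(37/5, 41/5)

8/17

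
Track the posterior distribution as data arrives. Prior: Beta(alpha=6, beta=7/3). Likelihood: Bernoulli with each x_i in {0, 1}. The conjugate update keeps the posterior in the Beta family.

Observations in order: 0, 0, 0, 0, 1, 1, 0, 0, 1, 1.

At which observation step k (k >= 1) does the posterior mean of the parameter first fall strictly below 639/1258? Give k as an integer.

k = 4

obs 1: x=0 → posterior Beta(6, 10/3)
obs 2: x=0 → posterior Beta(6, 13/3)
obs 3: x=0 → posterior Beta(6, 16/3)
obs 4: x=0 → posterior Beta(6, 19/3)
obs 5: x=1 → posterior Beta(7, 19/3)
obs 6: x=1 → posterior Beta(8, 19/3)
obs 7: x=0 → posterior Beta(8, 22/3)
obs 8: x=0 → posterior Beta(8, 25/3)
obs 9: x=1 → posterior Beta(9, 25/3)
obs 10: x=1 → posterior Beta(10, 25/3)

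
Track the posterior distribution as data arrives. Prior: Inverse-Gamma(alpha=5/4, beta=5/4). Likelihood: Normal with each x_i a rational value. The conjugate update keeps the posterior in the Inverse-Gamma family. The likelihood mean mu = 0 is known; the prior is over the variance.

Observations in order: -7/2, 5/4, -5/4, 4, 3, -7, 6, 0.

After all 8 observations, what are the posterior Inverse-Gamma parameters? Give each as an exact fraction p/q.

obs 1: x=-7/2 → posterior Inverse-Gamma(7/4, 59/8)
obs 2: x=5/4 → posterior Inverse-Gamma(9/4, 261/32)
obs 3: x=-5/4 → posterior Inverse-Gamma(11/4, 143/16)
obs 4: x=4 → posterior Inverse-Gamma(13/4, 271/16)
obs 5: x=3 → posterior Inverse-Gamma(15/4, 343/16)
obs 6: x=-7 → posterior Inverse-Gamma(17/4, 735/16)
obs 7: x=6 → posterior Inverse-Gamma(19/4, 1023/16)
obs 8: x=0 → posterior Inverse-Gamma(21/4, 1023/16)

alpha=21/4, beta=1023/16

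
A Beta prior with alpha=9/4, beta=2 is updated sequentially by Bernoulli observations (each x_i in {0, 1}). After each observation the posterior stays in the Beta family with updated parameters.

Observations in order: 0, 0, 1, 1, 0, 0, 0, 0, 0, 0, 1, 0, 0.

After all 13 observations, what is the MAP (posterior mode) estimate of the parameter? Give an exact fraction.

17/61

obs 1: x=0 → posterior Beta(9/4, 3)
obs 2: x=0 → posterior Beta(9/4, 4)
obs 3: x=1 → posterior Beta(13/4, 4)
obs 4: x=1 → posterior Beta(17/4, 4)
obs 5: x=0 → posterior Beta(17/4, 5)
obs 6: x=0 → posterior Beta(17/4, 6)
obs 7: x=0 → posterior Beta(17/4, 7)
obs 8: x=0 → posterior Beta(17/4, 8)
obs 9: x=0 → posterior Beta(17/4, 9)
obs 10: x=0 → posterior Beta(17/4, 10)
obs 11: x=1 → posterior Beta(21/4, 10)
obs 12: x=0 → posterior Beta(21/4, 11)
obs 13: x=0 → posterior Beta(21/4, 12)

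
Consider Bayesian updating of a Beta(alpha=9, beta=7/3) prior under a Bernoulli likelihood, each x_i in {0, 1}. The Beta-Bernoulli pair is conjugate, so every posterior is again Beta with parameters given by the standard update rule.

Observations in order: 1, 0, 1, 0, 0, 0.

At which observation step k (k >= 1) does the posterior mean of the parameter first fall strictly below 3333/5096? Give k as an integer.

obs 1: x=1 → posterior Beta(10, 7/3)
obs 2: x=0 → posterior Beta(10, 10/3)
obs 3: x=1 → posterior Beta(11, 10/3)
obs 4: x=0 → posterior Beta(11, 13/3)
obs 5: x=0 → posterior Beta(11, 16/3)
obs 6: x=0 → posterior Beta(11, 19/3)

k = 6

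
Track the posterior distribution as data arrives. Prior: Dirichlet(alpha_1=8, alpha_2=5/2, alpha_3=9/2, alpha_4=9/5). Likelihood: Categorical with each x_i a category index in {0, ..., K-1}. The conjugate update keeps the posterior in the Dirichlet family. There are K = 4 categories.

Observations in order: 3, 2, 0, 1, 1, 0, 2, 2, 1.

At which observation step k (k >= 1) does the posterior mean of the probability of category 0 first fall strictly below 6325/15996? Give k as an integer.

k = 9

obs 1: x=3 → posterior Dirichlet(8, 5/2, 9/2, 14/5)
obs 2: x=2 → posterior Dirichlet(8, 5/2, 11/2, 14/5)
obs 3: x=0 → posterior Dirichlet(9, 5/2, 11/2, 14/5)
obs 4: x=1 → posterior Dirichlet(9, 7/2, 11/2, 14/5)
obs 5: x=1 → posterior Dirichlet(9, 9/2, 11/2, 14/5)
obs 6: x=0 → posterior Dirichlet(10, 9/2, 11/2, 14/5)
obs 7: x=2 → posterior Dirichlet(10, 9/2, 13/2, 14/5)
obs 8: x=2 → posterior Dirichlet(10, 9/2, 15/2, 14/5)
obs 9: x=1 → posterior Dirichlet(10, 11/2, 15/2, 14/5)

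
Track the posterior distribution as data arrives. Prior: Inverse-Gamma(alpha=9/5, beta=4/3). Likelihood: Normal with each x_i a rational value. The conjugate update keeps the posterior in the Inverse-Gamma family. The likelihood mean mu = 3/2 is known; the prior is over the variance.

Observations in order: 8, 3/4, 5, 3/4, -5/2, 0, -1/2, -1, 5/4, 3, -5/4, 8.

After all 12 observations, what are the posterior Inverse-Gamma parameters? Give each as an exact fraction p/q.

alpha=39/5, beta=1667/24

obs 1: x=8 → posterior Inverse-Gamma(23/10, 539/24)
obs 2: x=3/4 → posterior Inverse-Gamma(14/5, 2183/96)
obs 3: x=5 → posterior Inverse-Gamma(33/10, 2771/96)
obs 4: x=3/4 → posterior Inverse-Gamma(19/5, 1399/48)
obs 5: x=-5/2 → posterior Inverse-Gamma(43/10, 1783/48)
obs 6: x=0 → posterior Inverse-Gamma(24/5, 1837/48)
obs 7: x=-1/2 → posterior Inverse-Gamma(53/10, 1933/48)
obs 8: x=-1 → posterior Inverse-Gamma(29/5, 2083/48)
obs 9: x=5/4 → posterior Inverse-Gamma(63/10, 4169/96)
obs 10: x=3 → posterior Inverse-Gamma(34/5, 4277/96)
obs 11: x=-5/4 → posterior Inverse-Gamma(73/10, 145/3)
obs 12: x=8 → posterior Inverse-Gamma(39/5, 1667/24)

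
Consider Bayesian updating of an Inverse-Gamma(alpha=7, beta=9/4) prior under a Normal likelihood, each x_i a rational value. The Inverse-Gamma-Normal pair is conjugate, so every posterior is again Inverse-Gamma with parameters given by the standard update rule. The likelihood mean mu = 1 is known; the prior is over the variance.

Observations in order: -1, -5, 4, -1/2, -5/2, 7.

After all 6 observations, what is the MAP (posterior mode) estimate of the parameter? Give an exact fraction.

obs 1: x=-1 → posterior Inverse-Gamma(15/2, 17/4)
obs 2: x=-5 → posterior Inverse-Gamma(8, 89/4)
obs 3: x=4 → posterior Inverse-Gamma(17/2, 107/4)
obs 4: x=-1/2 → posterior Inverse-Gamma(9, 223/8)
obs 5: x=-5/2 → posterior Inverse-Gamma(19/2, 34)
obs 6: x=7 → posterior Inverse-Gamma(10, 52)

52/11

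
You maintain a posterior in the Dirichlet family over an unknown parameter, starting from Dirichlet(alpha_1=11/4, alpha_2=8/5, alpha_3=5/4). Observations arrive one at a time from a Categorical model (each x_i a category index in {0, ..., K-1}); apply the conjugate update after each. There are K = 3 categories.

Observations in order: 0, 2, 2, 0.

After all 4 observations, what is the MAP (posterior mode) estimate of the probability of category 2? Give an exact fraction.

15/44

obs 1: x=0 → posterior Dirichlet(15/4, 8/5, 5/4)
obs 2: x=2 → posterior Dirichlet(15/4, 8/5, 9/4)
obs 3: x=2 → posterior Dirichlet(15/4, 8/5, 13/4)
obs 4: x=0 → posterior Dirichlet(19/4, 8/5, 13/4)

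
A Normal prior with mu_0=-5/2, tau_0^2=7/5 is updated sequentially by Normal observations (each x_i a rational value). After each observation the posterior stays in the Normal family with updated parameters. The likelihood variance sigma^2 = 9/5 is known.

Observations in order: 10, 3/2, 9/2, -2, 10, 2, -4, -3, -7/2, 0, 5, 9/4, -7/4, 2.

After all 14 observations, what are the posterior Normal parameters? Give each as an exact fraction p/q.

mu_0=277/214, tau_0^2=63/535

obs 1: x=10 → posterior Normal(95/32, 63/80)
obs 2: x=3/2 → posterior Normal(58/23, 63/115)
obs 3: x=9/2 → posterior Normal(179/60, 21/50)
obs 4: x=-2 → posterior Normal(151/74, 63/185)
obs 5: x=10 → posterior Normal(291/88, 63/220)
obs 6: x=2 → posterior Normal(319/102, 21/85)
obs 7: x=-4 → posterior Normal(263/116, 63/290)
obs 8: x=-3 → posterior Normal(17/10, 63/325)
obs 9: x=-7/2 → posterior Normal(43/36, 7/40)
obs 10: x=0 → posterior Normal(86/79, 63/395)
obs 11: x=5 → posterior Normal(121/86, 63/430)
obs 12: x=9/4 → posterior Normal(547/372, 21/155)
obs 13: x=-7/4 → posterior Normal(249/200, 63/500)
obs 14: x=2 → posterior Normal(277/214, 63/535)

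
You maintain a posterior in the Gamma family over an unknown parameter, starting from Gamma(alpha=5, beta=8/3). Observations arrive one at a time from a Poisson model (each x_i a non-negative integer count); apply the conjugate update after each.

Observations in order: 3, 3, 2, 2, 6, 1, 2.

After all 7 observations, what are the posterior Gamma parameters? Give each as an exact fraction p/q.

obs 1: x=3 → posterior Gamma(8, 11/3)
obs 2: x=3 → posterior Gamma(11, 14/3)
obs 3: x=2 → posterior Gamma(13, 17/3)
obs 4: x=2 → posterior Gamma(15, 20/3)
obs 5: x=6 → posterior Gamma(21, 23/3)
obs 6: x=1 → posterior Gamma(22, 26/3)
obs 7: x=2 → posterior Gamma(24, 29/3)

alpha=24, beta=29/3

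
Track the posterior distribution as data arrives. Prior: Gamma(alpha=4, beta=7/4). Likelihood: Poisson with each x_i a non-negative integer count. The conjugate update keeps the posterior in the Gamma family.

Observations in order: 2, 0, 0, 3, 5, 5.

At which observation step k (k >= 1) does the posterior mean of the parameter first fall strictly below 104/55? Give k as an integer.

obs 1: x=2 → posterior Gamma(6, 11/4)
obs 2: x=0 → posterior Gamma(6, 15/4)
obs 3: x=0 → posterior Gamma(6, 19/4)
obs 4: x=3 → posterior Gamma(9, 23/4)
obs 5: x=5 → posterior Gamma(14, 27/4)
obs 6: x=5 → posterior Gamma(19, 31/4)

k = 2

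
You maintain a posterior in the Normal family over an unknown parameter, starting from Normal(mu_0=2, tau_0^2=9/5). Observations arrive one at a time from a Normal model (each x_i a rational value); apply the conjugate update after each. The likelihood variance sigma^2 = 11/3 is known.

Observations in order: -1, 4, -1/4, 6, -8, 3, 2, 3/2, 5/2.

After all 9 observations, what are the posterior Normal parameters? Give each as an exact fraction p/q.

obs 1: x=-1 → posterior Normal(83/82, 99/82)
obs 2: x=4 → posterior Normal(191/109, 99/109)
obs 3: x=-1/4 → posterior Normal(737/544, 99/136)
obs 4: x=6 → posterior Normal(1385/652, 99/163)
obs 5: x=-8 → posterior Normal(521/760, 99/190)
obs 6: x=3 → posterior Normal(845/868, 99/217)
obs 7: x=2 → posterior Normal(1061/976, 99/244)
obs 8: x=3/2 → posterior Normal(1223/1084, 99/271)
obs 9: x=5/2 → posterior Normal(1493/1192, 99/298)

mu_0=1493/1192, tau_0^2=99/298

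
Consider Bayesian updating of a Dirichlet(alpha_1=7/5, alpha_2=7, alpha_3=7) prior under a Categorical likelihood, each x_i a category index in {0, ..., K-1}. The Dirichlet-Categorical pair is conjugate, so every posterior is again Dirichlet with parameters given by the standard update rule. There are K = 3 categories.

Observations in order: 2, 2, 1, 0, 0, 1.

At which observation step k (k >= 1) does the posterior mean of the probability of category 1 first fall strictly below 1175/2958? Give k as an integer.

obs 1: x=2 → posterior Dirichlet(7/5, 7, 8)
obs 2: x=2 → posterior Dirichlet(7/5, 7, 9)
obs 3: x=1 → posterior Dirichlet(7/5, 8, 9)
obs 4: x=0 → posterior Dirichlet(12/5, 8, 9)
obs 5: x=0 → posterior Dirichlet(17/5, 8, 9)
obs 6: x=1 → posterior Dirichlet(17/5, 9, 9)

k = 5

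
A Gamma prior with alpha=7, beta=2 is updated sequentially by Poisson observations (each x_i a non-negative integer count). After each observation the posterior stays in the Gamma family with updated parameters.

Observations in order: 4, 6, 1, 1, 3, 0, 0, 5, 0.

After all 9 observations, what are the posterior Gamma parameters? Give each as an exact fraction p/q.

obs 1: x=4 → posterior Gamma(11, 3)
obs 2: x=6 → posterior Gamma(17, 4)
obs 3: x=1 → posterior Gamma(18, 5)
obs 4: x=1 → posterior Gamma(19, 6)
obs 5: x=3 → posterior Gamma(22, 7)
obs 6: x=0 → posterior Gamma(22, 8)
obs 7: x=0 → posterior Gamma(22, 9)
obs 8: x=5 → posterior Gamma(27, 10)
obs 9: x=0 → posterior Gamma(27, 11)

alpha=27, beta=11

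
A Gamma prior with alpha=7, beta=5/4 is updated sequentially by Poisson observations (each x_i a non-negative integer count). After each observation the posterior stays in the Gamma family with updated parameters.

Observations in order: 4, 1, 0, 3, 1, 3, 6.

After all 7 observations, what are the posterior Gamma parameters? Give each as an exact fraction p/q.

alpha=25, beta=33/4

obs 1: x=4 → posterior Gamma(11, 9/4)
obs 2: x=1 → posterior Gamma(12, 13/4)
obs 3: x=0 → posterior Gamma(12, 17/4)
obs 4: x=3 → posterior Gamma(15, 21/4)
obs 5: x=1 → posterior Gamma(16, 25/4)
obs 6: x=3 → posterior Gamma(19, 29/4)
obs 7: x=6 → posterior Gamma(25, 33/4)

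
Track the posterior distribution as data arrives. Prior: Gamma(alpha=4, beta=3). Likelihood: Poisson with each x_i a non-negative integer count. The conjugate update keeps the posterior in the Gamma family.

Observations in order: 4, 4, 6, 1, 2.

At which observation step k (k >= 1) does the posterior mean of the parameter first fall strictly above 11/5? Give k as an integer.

obs 1: x=4 → posterior Gamma(8, 4)
obs 2: x=4 → posterior Gamma(12, 5)
obs 3: x=6 → posterior Gamma(18, 6)
obs 4: x=1 → posterior Gamma(19, 7)
obs 5: x=2 → posterior Gamma(21, 8)

k = 2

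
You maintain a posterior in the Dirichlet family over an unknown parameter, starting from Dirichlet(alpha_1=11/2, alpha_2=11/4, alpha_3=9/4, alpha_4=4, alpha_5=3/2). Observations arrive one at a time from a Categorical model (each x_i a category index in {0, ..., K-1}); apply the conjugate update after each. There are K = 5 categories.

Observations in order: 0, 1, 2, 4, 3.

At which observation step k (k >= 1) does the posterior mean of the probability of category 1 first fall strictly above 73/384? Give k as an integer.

obs 1: x=0 → posterior Dirichlet(13/2, 11/4, 9/4, 4, 3/2)
obs 2: x=1 → posterior Dirichlet(13/2, 15/4, 9/4, 4, 3/2)
obs 3: x=2 → posterior Dirichlet(13/2, 15/4, 13/4, 4, 3/2)
obs 4: x=4 → posterior Dirichlet(13/2, 15/4, 13/4, 4, 5/2)
obs 5: x=3 → posterior Dirichlet(13/2, 15/4, 13/4, 5, 5/2)

k = 2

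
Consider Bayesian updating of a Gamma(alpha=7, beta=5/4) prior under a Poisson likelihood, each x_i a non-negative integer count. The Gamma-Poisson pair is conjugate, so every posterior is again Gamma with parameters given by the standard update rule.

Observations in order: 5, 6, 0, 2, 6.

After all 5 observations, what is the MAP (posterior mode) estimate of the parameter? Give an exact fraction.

obs 1: x=5 → posterior Gamma(12, 9/4)
obs 2: x=6 → posterior Gamma(18, 13/4)
obs 3: x=0 → posterior Gamma(18, 17/4)
obs 4: x=2 → posterior Gamma(20, 21/4)
obs 5: x=6 → posterior Gamma(26, 25/4)

4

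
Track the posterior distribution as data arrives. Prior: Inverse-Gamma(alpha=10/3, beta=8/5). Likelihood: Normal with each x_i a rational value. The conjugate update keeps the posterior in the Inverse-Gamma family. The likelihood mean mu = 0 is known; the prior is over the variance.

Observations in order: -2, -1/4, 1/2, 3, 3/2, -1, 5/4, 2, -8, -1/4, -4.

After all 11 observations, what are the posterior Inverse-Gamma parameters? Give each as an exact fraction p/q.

alpha=53/6, beta=8431/160

obs 1: x=-2 → posterior Inverse-Gamma(23/6, 18/5)
obs 2: x=-1/4 → posterior Inverse-Gamma(13/3, 581/160)
obs 3: x=1/2 → posterior Inverse-Gamma(29/6, 601/160)
obs 4: x=3 → posterior Inverse-Gamma(16/3, 1321/160)
obs 5: x=3/2 → posterior Inverse-Gamma(35/6, 1501/160)
obs 6: x=-1 → posterior Inverse-Gamma(19/3, 1581/160)
obs 7: x=5/4 → posterior Inverse-Gamma(41/6, 853/80)
obs 8: x=2 → posterior Inverse-Gamma(22/3, 1013/80)
obs 9: x=-8 → posterior Inverse-Gamma(47/6, 3573/80)
obs 10: x=-1/4 → posterior Inverse-Gamma(25/3, 7151/160)
obs 11: x=-4 → posterior Inverse-Gamma(53/6, 8431/160)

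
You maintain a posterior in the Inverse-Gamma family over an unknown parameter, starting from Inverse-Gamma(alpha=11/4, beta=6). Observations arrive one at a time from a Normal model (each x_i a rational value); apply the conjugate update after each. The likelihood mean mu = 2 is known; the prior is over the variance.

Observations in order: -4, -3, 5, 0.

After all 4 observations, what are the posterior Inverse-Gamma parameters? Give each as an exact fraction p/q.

alpha=19/4, beta=43

obs 1: x=-4 → posterior Inverse-Gamma(13/4, 24)
obs 2: x=-3 → posterior Inverse-Gamma(15/4, 73/2)
obs 3: x=5 → posterior Inverse-Gamma(17/4, 41)
obs 4: x=0 → posterior Inverse-Gamma(19/4, 43)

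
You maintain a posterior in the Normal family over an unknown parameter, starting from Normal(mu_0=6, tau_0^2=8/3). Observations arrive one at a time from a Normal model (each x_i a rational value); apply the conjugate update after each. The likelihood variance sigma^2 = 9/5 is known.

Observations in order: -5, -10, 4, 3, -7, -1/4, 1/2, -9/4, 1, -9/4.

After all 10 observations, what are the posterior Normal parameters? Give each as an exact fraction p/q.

obs 1: x=-5 → posterior Normal(-38/67, 72/67)
obs 2: x=-10 → posterior Normal(-438/107, 72/107)
obs 3: x=4 → posterior Normal(-278/147, 24/49)
obs 4: x=3 → posterior Normal(-158/187, 72/187)
obs 5: x=-7 → posterior Normal(-438/227, 72/227)
obs 6: x=-1/4 → posterior Normal(-448/267, 24/89)
obs 7: x=1/2 → posterior Normal(-428/307, 72/307)
obs 8: x=-9/4 → posterior Normal(-518/347, 72/347)
obs 9: x=1 → posterior Normal(-478/387, 8/43)
obs 10: x=-9/4 → posterior Normal(-568/427, 72/427)

mu_0=-568/427, tau_0^2=72/427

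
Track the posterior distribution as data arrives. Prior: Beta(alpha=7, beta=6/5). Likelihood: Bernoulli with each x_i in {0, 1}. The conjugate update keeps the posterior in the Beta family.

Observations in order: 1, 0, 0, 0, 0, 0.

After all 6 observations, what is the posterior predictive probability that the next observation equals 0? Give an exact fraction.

31/71

obs 1: x=1 → posterior Beta(8, 6/5)
obs 2: x=0 → posterior Beta(8, 11/5)
obs 3: x=0 → posterior Beta(8, 16/5)
obs 4: x=0 → posterior Beta(8, 21/5)
obs 5: x=0 → posterior Beta(8, 26/5)
obs 6: x=0 → posterior Beta(8, 31/5)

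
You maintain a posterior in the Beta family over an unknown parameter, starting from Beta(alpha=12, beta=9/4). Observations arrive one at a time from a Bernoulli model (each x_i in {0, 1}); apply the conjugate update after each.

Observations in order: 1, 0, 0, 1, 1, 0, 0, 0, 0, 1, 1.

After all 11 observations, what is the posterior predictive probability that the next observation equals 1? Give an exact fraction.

68/101

obs 1: x=1 → posterior Beta(13, 9/4)
obs 2: x=0 → posterior Beta(13, 13/4)
obs 3: x=0 → posterior Beta(13, 17/4)
obs 4: x=1 → posterior Beta(14, 17/4)
obs 5: x=1 → posterior Beta(15, 17/4)
obs 6: x=0 → posterior Beta(15, 21/4)
obs 7: x=0 → posterior Beta(15, 25/4)
obs 8: x=0 → posterior Beta(15, 29/4)
obs 9: x=0 → posterior Beta(15, 33/4)
obs 10: x=1 → posterior Beta(16, 33/4)
obs 11: x=1 → posterior Beta(17, 33/4)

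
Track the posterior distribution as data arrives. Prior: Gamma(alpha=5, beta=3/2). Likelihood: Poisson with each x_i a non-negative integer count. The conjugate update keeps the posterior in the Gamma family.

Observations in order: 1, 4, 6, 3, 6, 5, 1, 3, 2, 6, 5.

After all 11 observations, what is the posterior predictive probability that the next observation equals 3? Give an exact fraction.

74413943387094638094877117884262673896955675445497035980224609375000000/369988485035126972924700782451696644186473100389722973815184405301748249

obs 1: x=1 → posterior Gamma(6, 5/2)
obs 2: x=4 → posterior Gamma(10, 7/2)
obs 3: x=6 → posterior Gamma(16, 9/2)
obs 4: x=3 → posterior Gamma(19, 11/2)
obs 5: x=6 → posterior Gamma(25, 13/2)
obs 6: x=5 → posterior Gamma(30, 15/2)
obs 7: x=1 → posterior Gamma(31, 17/2)
obs 8: x=3 → posterior Gamma(34, 19/2)
obs 9: x=2 → posterior Gamma(36, 21/2)
obs 10: x=6 → posterior Gamma(42, 23/2)
obs 11: x=5 → posterior Gamma(47, 25/2)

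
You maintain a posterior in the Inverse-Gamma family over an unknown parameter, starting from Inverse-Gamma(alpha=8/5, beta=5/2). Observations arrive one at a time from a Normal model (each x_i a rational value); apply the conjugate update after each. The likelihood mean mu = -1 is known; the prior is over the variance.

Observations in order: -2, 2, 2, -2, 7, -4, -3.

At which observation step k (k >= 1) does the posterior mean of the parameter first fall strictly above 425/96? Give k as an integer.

obs 1: x=-2 → posterior Inverse-Gamma(21/10, 3)
obs 2: x=2 → posterior Inverse-Gamma(13/5, 15/2)
obs 3: x=2 → posterior Inverse-Gamma(31/10, 12)
obs 4: x=-2 → posterior Inverse-Gamma(18/5, 25/2)
obs 5: x=7 → posterior Inverse-Gamma(41/10, 89/2)
obs 6: x=-4 → posterior Inverse-Gamma(23/5, 49)
obs 7: x=-3 → posterior Inverse-Gamma(51/10, 51)

k = 2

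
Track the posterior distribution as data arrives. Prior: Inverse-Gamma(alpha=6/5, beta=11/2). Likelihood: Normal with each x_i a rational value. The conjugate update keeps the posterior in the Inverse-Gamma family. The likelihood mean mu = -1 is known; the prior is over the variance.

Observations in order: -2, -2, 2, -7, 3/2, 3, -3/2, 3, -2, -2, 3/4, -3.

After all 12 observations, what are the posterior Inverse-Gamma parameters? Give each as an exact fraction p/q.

obs 1: x=-2 → posterior Inverse-Gamma(17/10, 6)
obs 2: x=-2 → posterior Inverse-Gamma(11/5, 13/2)
obs 3: x=2 → posterior Inverse-Gamma(27/10, 11)
obs 4: x=-7 → posterior Inverse-Gamma(16/5, 29)
obs 5: x=3/2 → posterior Inverse-Gamma(37/10, 257/8)
obs 6: x=3 → posterior Inverse-Gamma(21/5, 321/8)
obs 7: x=-3/2 → posterior Inverse-Gamma(47/10, 161/4)
obs 8: x=3 → posterior Inverse-Gamma(26/5, 193/4)
obs 9: x=-2 → posterior Inverse-Gamma(57/10, 195/4)
obs 10: x=-2 → posterior Inverse-Gamma(31/5, 197/4)
obs 11: x=3/4 → posterior Inverse-Gamma(67/10, 1625/32)
obs 12: x=-3 → posterior Inverse-Gamma(36/5, 1689/32)

alpha=36/5, beta=1689/32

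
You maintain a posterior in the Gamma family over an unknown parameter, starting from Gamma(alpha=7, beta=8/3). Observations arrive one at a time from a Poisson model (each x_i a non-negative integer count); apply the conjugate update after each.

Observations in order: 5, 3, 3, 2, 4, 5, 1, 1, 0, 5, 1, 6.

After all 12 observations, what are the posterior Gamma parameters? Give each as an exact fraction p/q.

obs 1: x=5 → posterior Gamma(12, 11/3)
obs 2: x=3 → posterior Gamma(15, 14/3)
obs 3: x=3 → posterior Gamma(18, 17/3)
obs 4: x=2 → posterior Gamma(20, 20/3)
obs 5: x=4 → posterior Gamma(24, 23/3)
obs 6: x=5 → posterior Gamma(29, 26/3)
obs 7: x=1 → posterior Gamma(30, 29/3)
obs 8: x=1 → posterior Gamma(31, 32/3)
obs 9: x=0 → posterior Gamma(31, 35/3)
obs 10: x=5 → posterior Gamma(36, 38/3)
obs 11: x=1 → posterior Gamma(37, 41/3)
obs 12: x=6 → posterior Gamma(43, 44/3)

alpha=43, beta=44/3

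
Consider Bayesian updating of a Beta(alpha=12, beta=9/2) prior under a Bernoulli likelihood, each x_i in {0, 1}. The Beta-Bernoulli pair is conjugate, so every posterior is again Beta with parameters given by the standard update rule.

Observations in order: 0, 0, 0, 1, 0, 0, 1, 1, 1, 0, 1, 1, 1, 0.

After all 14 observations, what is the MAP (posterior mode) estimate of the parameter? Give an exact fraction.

obs 1: x=0 → posterior Beta(12, 11/2)
obs 2: x=0 → posterior Beta(12, 13/2)
obs 3: x=0 → posterior Beta(12, 15/2)
obs 4: x=1 → posterior Beta(13, 15/2)
obs 5: x=0 → posterior Beta(13, 17/2)
obs 6: x=0 → posterior Beta(13, 19/2)
obs 7: x=1 → posterior Beta(14, 19/2)
obs 8: x=1 → posterior Beta(15, 19/2)
obs 9: x=1 → posterior Beta(16, 19/2)
obs 10: x=0 → posterior Beta(16, 21/2)
obs 11: x=1 → posterior Beta(17, 21/2)
obs 12: x=1 → posterior Beta(18, 21/2)
obs 13: x=1 → posterior Beta(19, 21/2)
obs 14: x=0 → posterior Beta(19, 23/2)

12/19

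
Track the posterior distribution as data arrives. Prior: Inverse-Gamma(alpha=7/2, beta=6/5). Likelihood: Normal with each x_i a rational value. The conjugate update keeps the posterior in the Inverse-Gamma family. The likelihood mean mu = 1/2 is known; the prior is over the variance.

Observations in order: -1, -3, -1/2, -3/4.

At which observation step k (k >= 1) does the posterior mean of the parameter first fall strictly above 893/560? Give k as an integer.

k = 2

obs 1: x=-1 → posterior Inverse-Gamma(4, 93/40)
obs 2: x=-3 → posterior Inverse-Gamma(9/2, 169/20)
obs 3: x=-1/2 → posterior Inverse-Gamma(5, 179/20)
obs 4: x=-3/4 → posterior Inverse-Gamma(11/2, 1557/160)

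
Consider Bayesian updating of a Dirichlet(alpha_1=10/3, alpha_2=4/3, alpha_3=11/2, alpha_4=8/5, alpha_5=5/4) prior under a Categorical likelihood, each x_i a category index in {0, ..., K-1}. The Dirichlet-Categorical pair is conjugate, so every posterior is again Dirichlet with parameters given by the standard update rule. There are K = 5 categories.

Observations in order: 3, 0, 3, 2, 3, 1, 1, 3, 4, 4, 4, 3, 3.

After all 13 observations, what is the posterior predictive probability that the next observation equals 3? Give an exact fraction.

456/1561

obs 1: x=3 → posterior Dirichlet(10/3, 4/3, 11/2, 13/5, 5/4)
obs 2: x=0 → posterior Dirichlet(13/3, 4/3, 11/2, 13/5, 5/4)
obs 3: x=3 → posterior Dirichlet(13/3, 4/3, 11/2, 18/5, 5/4)
obs 4: x=2 → posterior Dirichlet(13/3, 4/3, 13/2, 18/5, 5/4)
obs 5: x=3 → posterior Dirichlet(13/3, 4/3, 13/2, 23/5, 5/4)
obs 6: x=1 → posterior Dirichlet(13/3, 7/3, 13/2, 23/5, 5/4)
obs 7: x=1 → posterior Dirichlet(13/3, 10/3, 13/2, 23/5, 5/4)
obs 8: x=3 → posterior Dirichlet(13/3, 10/3, 13/2, 28/5, 5/4)
obs 9: x=4 → posterior Dirichlet(13/3, 10/3, 13/2, 28/5, 9/4)
obs 10: x=4 → posterior Dirichlet(13/3, 10/3, 13/2, 28/5, 13/4)
obs 11: x=4 → posterior Dirichlet(13/3, 10/3, 13/2, 28/5, 17/4)
obs 12: x=3 → posterior Dirichlet(13/3, 10/3, 13/2, 33/5, 17/4)
obs 13: x=3 → posterior Dirichlet(13/3, 10/3, 13/2, 38/5, 17/4)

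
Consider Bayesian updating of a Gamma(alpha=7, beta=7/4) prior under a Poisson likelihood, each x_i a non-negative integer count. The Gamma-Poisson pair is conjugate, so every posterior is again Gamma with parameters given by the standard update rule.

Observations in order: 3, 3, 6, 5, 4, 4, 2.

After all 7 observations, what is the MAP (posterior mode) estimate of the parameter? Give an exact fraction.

obs 1: x=3 → posterior Gamma(10, 11/4)
obs 2: x=3 → posterior Gamma(13, 15/4)
obs 3: x=6 → posterior Gamma(19, 19/4)
obs 4: x=5 → posterior Gamma(24, 23/4)
obs 5: x=4 → posterior Gamma(28, 27/4)
obs 6: x=4 → posterior Gamma(32, 31/4)
obs 7: x=2 → posterior Gamma(34, 35/4)

132/35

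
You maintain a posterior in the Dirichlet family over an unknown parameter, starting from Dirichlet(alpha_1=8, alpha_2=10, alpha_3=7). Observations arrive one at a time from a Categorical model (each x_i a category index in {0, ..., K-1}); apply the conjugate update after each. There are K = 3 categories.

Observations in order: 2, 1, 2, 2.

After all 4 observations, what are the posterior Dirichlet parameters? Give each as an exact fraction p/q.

obs 1: x=2 → posterior Dirichlet(8, 10, 8)
obs 2: x=1 → posterior Dirichlet(8, 11, 8)
obs 3: x=2 → posterior Dirichlet(8, 11, 9)
obs 4: x=2 → posterior Dirichlet(8, 11, 10)

alpha_1=8, alpha_2=11, alpha_3=10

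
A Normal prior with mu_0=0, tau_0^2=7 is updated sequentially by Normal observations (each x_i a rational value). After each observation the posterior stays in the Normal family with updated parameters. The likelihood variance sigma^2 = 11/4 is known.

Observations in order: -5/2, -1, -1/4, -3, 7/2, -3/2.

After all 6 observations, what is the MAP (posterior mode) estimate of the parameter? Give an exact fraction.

obs 1: x=-5/2 → posterior Normal(-70/39, 77/39)
obs 2: x=-1 → posterior Normal(-98/67, 77/67)
obs 3: x=-1/4 → posterior Normal(-21/19, 77/95)
obs 4: x=-3 → posterior Normal(-63/41, 77/123)
obs 5: x=7/2 → posterior Normal(-91/151, 77/151)
obs 6: x=-3/2 → posterior Normal(-133/179, 77/179)

-133/179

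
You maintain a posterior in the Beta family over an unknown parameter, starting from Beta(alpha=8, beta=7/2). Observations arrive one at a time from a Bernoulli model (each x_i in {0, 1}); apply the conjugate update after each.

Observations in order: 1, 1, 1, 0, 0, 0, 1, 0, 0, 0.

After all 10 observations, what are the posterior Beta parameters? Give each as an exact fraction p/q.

obs 1: x=1 → posterior Beta(9, 7/2)
obs 2: x=1 → posterior Beta(10, 7/2)
obs 3: x=1 → posterior Beta(11, 7/2)
obs 4: x=0 → posterior Beta(11, 9/2)
obs 5: x=0 → posterior Beta(11, 11/2)
obs 6: x=0 → posterior Beta(11, 13/2)
obs 7: x=1 → posterior Beta(12, 13/2)
obs 8: x=0 → posterior Beta(12, 15/2)
obs 9: x=0 → posterior Beta(12, 17/2)
obs 10: x=0 → posterior Beta(12, 19/2)

alpha=12, beta=19/2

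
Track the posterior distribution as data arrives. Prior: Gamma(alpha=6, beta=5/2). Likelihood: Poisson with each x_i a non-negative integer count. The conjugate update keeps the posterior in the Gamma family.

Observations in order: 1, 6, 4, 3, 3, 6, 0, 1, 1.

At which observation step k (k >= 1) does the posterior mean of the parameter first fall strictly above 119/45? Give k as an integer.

k = 2

obs 1: x=1 → posterior Gamma(7, 7/2)
obs 2: x=6 → posterior Gamma(13, 9/2)
obs 3: x=4 → posterior Gamma(17, 11/2)
obs 4: x=3 → posterior Gamma(20, 13/2)
obs 5: x=3 → posterior Gamma(23, 15/2)
obs 6: x=6 → posterior Gamma(29, 17/2)
obs 7: x=0 → posterior Gamma(29, 19/2)
obs 8: x=1 → posterior Gamma(30, 21/2)
obs 9: x=1 → posterior Gamma(31, 23/2)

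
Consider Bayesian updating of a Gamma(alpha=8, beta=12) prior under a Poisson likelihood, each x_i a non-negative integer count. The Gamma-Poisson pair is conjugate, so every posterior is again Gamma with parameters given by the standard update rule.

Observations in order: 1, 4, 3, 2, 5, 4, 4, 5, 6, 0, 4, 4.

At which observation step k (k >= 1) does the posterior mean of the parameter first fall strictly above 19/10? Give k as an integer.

obs 1: x=1 → posterior Gamma(9, 13)
obs 2: x=4 → posterior Gamma(13, 14)
obs 3: x=3 → posterior Gamma(16, 15)
obs 4: x=2 → posterior Gamma(18, 16)
obs 5: x=5 → posterior Gamma(23, 17)
obs 6: x=4 → posterior Gamma(27, 18)
obs 7: x=4 → posterior Gamma(31, 19)
obs 8: x=5 → posterior Gamma(36, 20)
obs 9: x=6 → posterior Gamma(42, 21)
obs 10: x=0 → posterior Gamma(42, 22)
obs 11: x=4 → posterior Gamma(46, 23)
obs 12: x=4 → posterior Gamma(50, 24)

k = 9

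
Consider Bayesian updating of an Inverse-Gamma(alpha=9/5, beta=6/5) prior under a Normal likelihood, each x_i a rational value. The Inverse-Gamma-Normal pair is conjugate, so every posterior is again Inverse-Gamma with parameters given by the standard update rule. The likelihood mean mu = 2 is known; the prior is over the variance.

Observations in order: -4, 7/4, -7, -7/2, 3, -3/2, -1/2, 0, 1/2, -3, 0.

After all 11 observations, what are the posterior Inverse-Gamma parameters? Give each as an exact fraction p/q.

obs 1: x=-4 → posterior Inverse-Gamma(23/10, 96/5)
obs 2: x=7/4 → posterior Inverse-Gamma(14/5, 3077/160)
obs 3: x=-7 → posterior Inverse-Gamma(33/10, 9557/160)
obs 4: x=-7/2 → posterior Inverse-Gamma(19/5, 11977/160)
obs 5: x=3 → posterior Inverse-Gamma(43/10, 12057/160)
obs 6: x=-3/2 → posterior Inverse-Gamma(24/5, 13037/160)
obs 7: x=-1/2 → posterior Inverse-Gamma(53/10, 13537/160)
obs 8: x=0 → posterior Inverse-Gamma(29/5, 13857/160)
obs 9: x=1/2 → posterior Inverse-Gamma(63/10, 14037/160)
obs 10: x=-3 → posterior Inverse-Gamma(34/5, 16037/160)
obs 11: x=0 → posterior Inverse-Gamma(73/10, 16357/160)

alpha=73/10, beta=16357/160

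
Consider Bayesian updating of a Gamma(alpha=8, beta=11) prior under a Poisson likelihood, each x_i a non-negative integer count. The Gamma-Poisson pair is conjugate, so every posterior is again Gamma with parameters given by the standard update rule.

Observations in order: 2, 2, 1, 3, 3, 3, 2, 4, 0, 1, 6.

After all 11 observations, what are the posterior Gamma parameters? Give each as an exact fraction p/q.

alpha=35, beta=22

obs 1: x=2 → posterior Gamma(10, 12)
obs 2: x=2 → posterior Gamma(12, 13)
obs 3: x=1 → posterior Gamma(13, 14)
obs 4: x=3 → posterior Gamma(16, 15)
obs 5: x=3 → posterior Gamma(19, 16)
obs 6: x=3 → posterior Gamma(22, 17)
obs 7: x=2 → posterior Gamma(24, 18)
obs 8: x=4 → posterior Gamma(28, 19)
obs 9: x=0 → posterior Gamma(28, 20)
obs 10: x=1 → posterior Gamma(29, 21)
obs 11: x=6 → posterior Gamma(35, 22)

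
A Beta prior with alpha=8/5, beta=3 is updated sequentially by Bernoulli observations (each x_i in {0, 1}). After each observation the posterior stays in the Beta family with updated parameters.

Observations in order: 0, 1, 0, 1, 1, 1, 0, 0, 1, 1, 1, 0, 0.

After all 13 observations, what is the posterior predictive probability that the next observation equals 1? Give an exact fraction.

43/88

obs 1: x=0 → posterior Beta(8/5, 4)
obs 2: x=1 → posterior Beta(13/5, 4)
obs 3: x=0 → posterior Beta(13/5, 5)
obs 4: x=1 → posterior Beta(18/5, 5)
obs 5: x=1 → posterior Beta(23/5, 5)
obs 6: x=1 → posterior Beta(28/5, 5)
obs 7: x=0 → posterior Beta(28/5, 6)
obs 8: x=0 → posterior Beta(28/5, 7)
obs 9: x=1 → posterior Beta(33/5, 7)
obs 10: x=1 → posterior Beta(38/5, 7)
obs 11: x=1 → posterior Beta(43/5, 7)
obs 12: x=0 → posterior Beta(43/5, 8)
obs 13: x=0 → posterior Beta(43/5, 9)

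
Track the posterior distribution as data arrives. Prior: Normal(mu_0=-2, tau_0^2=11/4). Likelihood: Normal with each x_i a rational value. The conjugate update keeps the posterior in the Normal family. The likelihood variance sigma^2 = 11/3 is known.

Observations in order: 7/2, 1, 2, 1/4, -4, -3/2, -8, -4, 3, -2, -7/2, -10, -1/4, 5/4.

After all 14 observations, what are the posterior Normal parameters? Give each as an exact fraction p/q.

obs 1: x=7/2 → posterior Normal(5/14, 11/7)
obs 2: x=1 → posterior Normal(11/20, 11/10)
obs 3: x=2 → posterior Normal(23/26, 11/13)
obs 4: x=1/4 → posterior Normal(49/64, 11/16)
obs 5: x=-4 → posterior Normal(1/76, 11/19)
obs 6: x=-3/2 → posterior Normal(-17/88, 1/2)
obs 7: x=-8 → posterior Normal(-113/100, 11/25)
obs 8: x=-4 → posterior Normal(-23/16, 11/28)
obs 9: x=3 → posterior Normal(-125/124, 11/31)
obs 10: x=-2 → posterior Normal(-149/136, 11/34)
obs 11: x=-7/2 → posterior Normal(-191/148, 11/37)
obs 12: x=-10 → posterior Normal(-311/160, 11/40)
obs 13: x=-1/4 → posterior Normal(-157/86, 11/43)
obs 14: x=5/4 → posterior Normal(-13/8, 11/46)

mu_0=-13/8, tau_0^2=11/46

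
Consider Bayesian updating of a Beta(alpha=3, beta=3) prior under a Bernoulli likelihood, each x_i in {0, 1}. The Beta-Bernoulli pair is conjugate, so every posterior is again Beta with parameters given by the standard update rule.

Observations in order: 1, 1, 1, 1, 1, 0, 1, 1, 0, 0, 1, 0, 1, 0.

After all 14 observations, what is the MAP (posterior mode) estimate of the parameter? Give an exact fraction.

obs 1: x=1 → posterior Beta(4, 3)
obs 2: x=1 → posterior Beta(5, 3)
obs 3: x=1 → posterior Beta(6, 3)
obs 4: x=1 → posterior Beta(7, 3)
obs 5: x=1 → posterior Beta(8, 3)
obs 6: x=0 → posterior Beta(8, 4)
obs 7: x=1 → posterior Beta(9, 4)
obs 8: x=1 → posterior Beta(10, 4)
obs 9: x=0 → posterior Beta(10, 5)
obs 10: x=0 → posterior Beta(10, 6)
obs 11: x=1 → posterior Beta(11, 6)
obs 12: x=0 → posterior Beta(11, 7)
obs 13: x=1 → posterior Beta(12, 7)
obs 14: x=0 → posterior Beta(12, 8)

11/18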